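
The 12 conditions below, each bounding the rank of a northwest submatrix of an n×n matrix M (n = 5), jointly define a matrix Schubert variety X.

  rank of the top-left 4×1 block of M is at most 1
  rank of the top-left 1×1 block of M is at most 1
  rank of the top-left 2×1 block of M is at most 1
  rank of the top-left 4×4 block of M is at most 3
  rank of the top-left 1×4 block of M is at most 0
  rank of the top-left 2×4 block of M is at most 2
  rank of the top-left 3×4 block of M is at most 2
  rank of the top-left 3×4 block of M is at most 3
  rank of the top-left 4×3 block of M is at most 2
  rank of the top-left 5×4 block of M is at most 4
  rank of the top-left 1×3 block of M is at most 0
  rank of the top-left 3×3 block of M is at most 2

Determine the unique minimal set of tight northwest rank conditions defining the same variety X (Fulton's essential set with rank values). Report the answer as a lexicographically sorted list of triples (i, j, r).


The tightest implied rank at each (i,j), from the 12 conditions:

  0 | 0 | 0 | 0 | 1
  1 | 1 | 1 | 1 | 2
  1 | 2 | 2 | 2 | 3
  1 | 2 | 2 | 3 | 4
  1 | 2 | 3 | 4 | 5

giving w = (5, 1, 2, 4, 3) via Δ²R.

Rothe diagram D(w) (5 cells), 2 SE-corners (essential conditions):

[(1, 4, 0), (4, 3, 2)]


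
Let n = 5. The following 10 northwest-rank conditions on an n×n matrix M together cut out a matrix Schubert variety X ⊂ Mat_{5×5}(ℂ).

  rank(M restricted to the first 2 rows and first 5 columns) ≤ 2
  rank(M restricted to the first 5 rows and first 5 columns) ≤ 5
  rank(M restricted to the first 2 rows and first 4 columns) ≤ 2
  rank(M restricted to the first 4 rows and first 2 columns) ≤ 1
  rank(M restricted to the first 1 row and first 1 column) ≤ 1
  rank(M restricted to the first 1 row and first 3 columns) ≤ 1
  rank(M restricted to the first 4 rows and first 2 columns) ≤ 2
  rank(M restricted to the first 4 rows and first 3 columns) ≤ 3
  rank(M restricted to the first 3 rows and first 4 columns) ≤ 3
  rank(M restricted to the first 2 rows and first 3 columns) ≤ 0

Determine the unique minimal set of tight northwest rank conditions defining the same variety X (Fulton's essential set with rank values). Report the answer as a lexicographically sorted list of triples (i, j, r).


Rank table r_w(5×5) implied by the 10 constraints:

  row 1: 0 0 0 1 1
  row 2: 0 0 0 1 2
  row 3: 1 1 1 2 3
  row 4: 1 1 2 3 4
  row 5: 1 2 3 4 5

second differences of R give the permutation w = (4, 5, 1, 3, 2).

Fulton essential set (2 of the 7 Rothe cells):

[(2, 3, 0), (4, 2, 1)]


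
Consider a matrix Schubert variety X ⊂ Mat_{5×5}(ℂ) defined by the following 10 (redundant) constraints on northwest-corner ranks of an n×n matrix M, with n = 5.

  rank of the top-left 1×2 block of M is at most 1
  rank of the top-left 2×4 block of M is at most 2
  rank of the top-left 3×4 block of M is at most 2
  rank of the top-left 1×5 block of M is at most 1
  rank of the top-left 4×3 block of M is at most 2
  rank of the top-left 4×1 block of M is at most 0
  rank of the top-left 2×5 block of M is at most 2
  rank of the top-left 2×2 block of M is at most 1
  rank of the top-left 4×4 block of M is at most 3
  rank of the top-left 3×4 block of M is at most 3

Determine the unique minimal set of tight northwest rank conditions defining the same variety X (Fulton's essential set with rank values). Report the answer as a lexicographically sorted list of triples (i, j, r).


Recovering R(i,j) via the rank-extension bound from the 10 conditions:

  R[1]: 0 | 1 | 1 | 1 | 1
  R[2]: 0 | 1 | 2 | 2 | 2
  R[3]: 0 | 1 | 2 | 2 | 3
  R[4]: 0 | 1 | 2 | 3 | 4
  R[5]: 1 | 2 | 3 | 4 | 5

reading off 1-entries of Δ²R: w = (2, 3, 5, 4, 1).

|D(w)|=5, |Ess(w)|=2:

[(3, 4, 2), (4, 1, 0)]


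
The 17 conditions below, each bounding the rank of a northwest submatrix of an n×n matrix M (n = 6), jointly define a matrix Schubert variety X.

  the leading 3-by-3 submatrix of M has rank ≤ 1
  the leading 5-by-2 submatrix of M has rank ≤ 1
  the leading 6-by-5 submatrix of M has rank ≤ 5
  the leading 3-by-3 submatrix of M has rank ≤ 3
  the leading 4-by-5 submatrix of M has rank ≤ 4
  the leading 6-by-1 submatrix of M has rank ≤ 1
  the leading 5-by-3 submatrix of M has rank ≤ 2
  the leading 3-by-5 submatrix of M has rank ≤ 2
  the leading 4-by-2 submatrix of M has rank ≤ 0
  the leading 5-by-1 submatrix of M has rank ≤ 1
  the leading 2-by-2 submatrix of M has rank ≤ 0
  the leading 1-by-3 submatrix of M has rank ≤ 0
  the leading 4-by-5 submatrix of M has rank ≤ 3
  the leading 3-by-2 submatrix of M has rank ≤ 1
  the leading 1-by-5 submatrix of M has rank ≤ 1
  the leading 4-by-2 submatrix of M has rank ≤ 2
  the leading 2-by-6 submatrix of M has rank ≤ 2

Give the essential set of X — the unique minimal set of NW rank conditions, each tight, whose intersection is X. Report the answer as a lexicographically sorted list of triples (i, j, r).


Propagating the 17 rank bounds to every northwest block:

  row 1: 0  0  0  1  1  1
  row 2: 0  0  1  2  2  2
  row 3: 0  0  1  2  2  3
  row 4: 0  0  1  2  3  4
  row 5: 1  1  2  3  4  5
  row 6: 1  2  3  4  5  6

so w = (4, 3, 6, 5, 1, 2).

Rothe diagram D(w) (10 cells), 3 SE-corners (essential conditions):

[(1, 3, 0), (3, 5, 2), (4, 2, 0)]


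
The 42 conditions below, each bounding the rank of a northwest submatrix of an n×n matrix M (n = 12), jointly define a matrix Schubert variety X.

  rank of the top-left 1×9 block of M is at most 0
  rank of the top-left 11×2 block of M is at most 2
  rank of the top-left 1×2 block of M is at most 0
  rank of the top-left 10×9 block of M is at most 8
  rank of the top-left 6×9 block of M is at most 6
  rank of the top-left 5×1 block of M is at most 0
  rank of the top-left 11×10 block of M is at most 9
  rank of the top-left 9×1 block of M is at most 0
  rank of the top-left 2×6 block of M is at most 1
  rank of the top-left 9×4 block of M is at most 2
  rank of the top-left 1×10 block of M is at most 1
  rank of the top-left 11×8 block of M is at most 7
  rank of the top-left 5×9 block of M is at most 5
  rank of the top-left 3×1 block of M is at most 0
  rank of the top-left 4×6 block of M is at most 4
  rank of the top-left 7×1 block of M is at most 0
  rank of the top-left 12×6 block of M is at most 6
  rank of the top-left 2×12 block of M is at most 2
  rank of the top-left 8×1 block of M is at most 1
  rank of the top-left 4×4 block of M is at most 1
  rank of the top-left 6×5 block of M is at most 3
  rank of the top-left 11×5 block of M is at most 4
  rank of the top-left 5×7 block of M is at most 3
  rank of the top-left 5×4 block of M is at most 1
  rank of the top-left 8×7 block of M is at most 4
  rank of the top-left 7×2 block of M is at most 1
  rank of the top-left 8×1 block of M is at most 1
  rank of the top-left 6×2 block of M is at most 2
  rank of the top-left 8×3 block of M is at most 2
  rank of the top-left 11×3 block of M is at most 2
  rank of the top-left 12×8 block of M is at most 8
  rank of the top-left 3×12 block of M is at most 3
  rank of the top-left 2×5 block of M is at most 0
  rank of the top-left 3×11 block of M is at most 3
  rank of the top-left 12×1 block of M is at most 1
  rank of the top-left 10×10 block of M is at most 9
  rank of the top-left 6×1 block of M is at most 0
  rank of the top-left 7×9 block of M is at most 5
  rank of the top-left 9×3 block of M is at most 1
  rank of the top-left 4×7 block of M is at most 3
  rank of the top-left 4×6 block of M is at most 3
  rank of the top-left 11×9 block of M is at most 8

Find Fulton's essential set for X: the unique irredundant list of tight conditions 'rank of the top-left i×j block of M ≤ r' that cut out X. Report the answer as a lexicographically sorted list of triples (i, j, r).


Computing R[i][j] = min implied NW-rank bound (n=12, 42 conditions):

  0 0 0 0 0 0 0 0 0 1 1 1
  0 0 0 0 0 1 1 1 1 2 2 2
  0 1 1 1 1 2 2 2 2 3 3 3
  0 1 1 1 2 3 3 3 3 4 4 4
  0 1 1 1 2 3 3 4 4 5 5 5
  0 1 1 2 3 4 4 5 5 6 6 6
  0 1 1 2 3 4 4 5 5 6 7 7
  0 1 1 2 3 4 4 5 6 7 8 8
  0 1 1 2 3 4 5 6 7 8 9 9
  1 2 2 3 4 5 6 7 8 9 10 10
  1 2 2 3 4 5 6 7 8 9 10 11
  1 2 3 4 5 6 7 8 9 10 11 12

second differences of R give the permutation w = (10, 6, 2, 5, 8, 4, 11, 9, 7, 1, 12, 3).

|D(w)|=34, |Ess(w)|=9:

[(1, 9, 0), (2, 5, 0), (5, 4, 1), (5, 7, 3), (7, 9, 5), (8, 7, 4), (9, 1, 0), (9, 3, 1), (11, 3, 2)]


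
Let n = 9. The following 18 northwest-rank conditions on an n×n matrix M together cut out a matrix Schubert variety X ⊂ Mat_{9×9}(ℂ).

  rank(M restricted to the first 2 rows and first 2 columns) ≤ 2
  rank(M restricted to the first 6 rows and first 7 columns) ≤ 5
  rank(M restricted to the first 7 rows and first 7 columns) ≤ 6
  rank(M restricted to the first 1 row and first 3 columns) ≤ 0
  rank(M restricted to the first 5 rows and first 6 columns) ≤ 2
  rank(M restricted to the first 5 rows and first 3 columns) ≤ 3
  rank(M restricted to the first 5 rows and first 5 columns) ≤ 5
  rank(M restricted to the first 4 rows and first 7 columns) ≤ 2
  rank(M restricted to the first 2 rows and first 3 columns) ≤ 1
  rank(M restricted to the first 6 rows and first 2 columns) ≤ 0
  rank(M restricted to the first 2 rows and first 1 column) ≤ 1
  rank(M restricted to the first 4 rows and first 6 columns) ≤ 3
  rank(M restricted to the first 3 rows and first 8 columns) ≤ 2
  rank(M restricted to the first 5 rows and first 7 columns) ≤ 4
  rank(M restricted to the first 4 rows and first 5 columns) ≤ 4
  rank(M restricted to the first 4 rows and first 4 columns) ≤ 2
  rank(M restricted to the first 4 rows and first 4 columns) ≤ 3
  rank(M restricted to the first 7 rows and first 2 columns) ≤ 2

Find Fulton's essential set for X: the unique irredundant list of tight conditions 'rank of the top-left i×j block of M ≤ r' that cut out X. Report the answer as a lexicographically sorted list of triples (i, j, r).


Rank table r_w(9×9) implied by the 18 constraints:

  0, 0, 0, 1, 1, 1, 1, 1, 1
  0, 0, 1, 2, 2, 2, 2, 2, 2
  0, 0, 1, 2, 2, 2, 2, 2, 3
  0, 0, 1, 2, 2, 2, 2, 3, 4
  0, 0, 1, 2, 2, 2, 3, 4, 5
  0, 0, 1, 2, 3, 3, 4, 5, 6
  1, 1, 2, 3, 4, 4, 5, 6, 7
  1, 2, 3, 4, 5, 5, 6, 7, 8
  1, 2, 3, 4, 5, 6, 7, 8, 9

the unique w with this rank table is (4, 3, 9, 8, 7, 5, 1, 2, 6).

5 SE-corners of the 22-cell Rothe diagram give Ess(w):

[(1, 3, 0), (3, 8, 2), (4, 7, 2), (5, 6, 2), (6, 2, 0)]


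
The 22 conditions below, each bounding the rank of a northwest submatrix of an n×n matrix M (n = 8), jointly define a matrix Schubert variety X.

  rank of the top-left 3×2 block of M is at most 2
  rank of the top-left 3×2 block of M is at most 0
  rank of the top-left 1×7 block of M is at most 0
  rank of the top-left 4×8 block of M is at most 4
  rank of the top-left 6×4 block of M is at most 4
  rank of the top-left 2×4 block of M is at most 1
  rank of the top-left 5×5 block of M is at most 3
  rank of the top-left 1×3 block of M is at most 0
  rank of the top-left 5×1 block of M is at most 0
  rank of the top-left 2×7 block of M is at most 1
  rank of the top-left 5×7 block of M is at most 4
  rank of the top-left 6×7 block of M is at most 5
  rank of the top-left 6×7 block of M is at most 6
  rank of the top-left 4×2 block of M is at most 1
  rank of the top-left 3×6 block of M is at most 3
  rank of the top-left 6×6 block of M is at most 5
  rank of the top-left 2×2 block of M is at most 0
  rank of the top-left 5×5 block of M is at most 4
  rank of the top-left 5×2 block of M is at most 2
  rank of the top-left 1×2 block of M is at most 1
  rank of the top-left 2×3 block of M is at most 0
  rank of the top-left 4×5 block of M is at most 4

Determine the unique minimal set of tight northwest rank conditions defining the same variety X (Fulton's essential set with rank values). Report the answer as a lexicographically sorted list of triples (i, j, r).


The tightest implied rank at each (i,j), from the 22 conditions:

  0 0 0 0 0 0 0 1
  0 0 0 1 1 1 1 2
  0 0 1 2 2 2 2 3
  0 1 2 3 3 3 3 4
  0 1 2 3 3 4 4 5
  1 2 3 4 4 5 5 6
  1 2 3 4 5 6 6 7
  1 2 3 4 5 6 7 8

giving w = (8, 4, 3, 2, 6, 1, 5, 7) via Δ²R.

ℓ(w)=15; the 5 essential cells (i,j,r):

[(1, 7, 0), (2, 3, 0), (3, 2, 0), (5, 1, 0), (5, 5, 3)]


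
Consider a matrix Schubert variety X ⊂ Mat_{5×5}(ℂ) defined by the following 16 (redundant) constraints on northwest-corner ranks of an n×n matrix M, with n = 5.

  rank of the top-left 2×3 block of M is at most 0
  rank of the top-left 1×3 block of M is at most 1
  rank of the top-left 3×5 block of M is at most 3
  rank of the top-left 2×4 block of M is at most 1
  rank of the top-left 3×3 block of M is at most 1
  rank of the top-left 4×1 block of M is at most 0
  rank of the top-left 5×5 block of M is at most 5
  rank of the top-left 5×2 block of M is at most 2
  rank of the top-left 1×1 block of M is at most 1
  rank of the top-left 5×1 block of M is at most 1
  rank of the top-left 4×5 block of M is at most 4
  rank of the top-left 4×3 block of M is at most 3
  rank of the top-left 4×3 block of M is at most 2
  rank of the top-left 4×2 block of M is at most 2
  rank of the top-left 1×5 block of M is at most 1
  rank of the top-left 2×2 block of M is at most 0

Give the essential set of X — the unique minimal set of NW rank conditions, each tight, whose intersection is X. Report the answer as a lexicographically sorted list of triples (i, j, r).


Rank table r_w(5×5) implied by the 16 constraints:

  0, 0, 0, 1, 1
  0, 0, 0, 1, 2
  0, 1, 1, 2, 3
  0, 1, 2, 3, 4
  1, 2, 3, 4, 5

second differences of R give the permutation w = (4, 5, 2, 3, 1).

D(w) has 8 cells with 2 SE-corners; essential set:

[(2, 3, 0), (4, 1, 0)]


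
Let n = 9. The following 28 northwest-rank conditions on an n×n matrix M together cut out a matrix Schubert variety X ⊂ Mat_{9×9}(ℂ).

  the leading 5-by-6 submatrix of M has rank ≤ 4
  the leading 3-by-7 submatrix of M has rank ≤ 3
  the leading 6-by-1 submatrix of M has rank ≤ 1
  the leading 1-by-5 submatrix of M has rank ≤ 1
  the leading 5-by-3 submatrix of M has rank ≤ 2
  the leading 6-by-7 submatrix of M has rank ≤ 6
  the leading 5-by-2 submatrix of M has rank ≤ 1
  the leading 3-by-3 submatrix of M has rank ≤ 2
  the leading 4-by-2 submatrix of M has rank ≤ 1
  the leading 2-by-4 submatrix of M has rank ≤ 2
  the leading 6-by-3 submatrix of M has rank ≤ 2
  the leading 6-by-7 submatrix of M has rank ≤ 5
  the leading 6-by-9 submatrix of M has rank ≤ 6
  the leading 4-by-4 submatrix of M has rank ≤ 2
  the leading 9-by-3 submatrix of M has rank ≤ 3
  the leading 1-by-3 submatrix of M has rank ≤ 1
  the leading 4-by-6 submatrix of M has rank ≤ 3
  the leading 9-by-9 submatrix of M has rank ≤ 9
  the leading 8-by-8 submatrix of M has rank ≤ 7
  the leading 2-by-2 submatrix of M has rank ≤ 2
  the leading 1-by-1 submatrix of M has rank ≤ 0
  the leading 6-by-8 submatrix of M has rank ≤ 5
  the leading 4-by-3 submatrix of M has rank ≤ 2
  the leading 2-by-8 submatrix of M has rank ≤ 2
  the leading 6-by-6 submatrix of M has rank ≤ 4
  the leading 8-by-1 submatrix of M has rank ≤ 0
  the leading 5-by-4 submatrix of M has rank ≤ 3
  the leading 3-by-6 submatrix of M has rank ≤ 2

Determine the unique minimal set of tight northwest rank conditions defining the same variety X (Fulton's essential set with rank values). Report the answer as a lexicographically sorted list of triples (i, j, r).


Recovering R(i,j) via the rank-extension bound from the 28 conditions:

  0, 1, 1, 1, 1, 1, 1, 1, 1
  0, 1, 2, 2, 2, 2, 2, 2, 2
  0, 1, 2, 2, 2, 2, 3, 3, 3
  0, 1, 2, 2, 3, 3, 4, 4, 4
  0, 1, 2, 3, 4, 4, 5, 5, 5
  0, 1, 2, 3, 4, 4, 5, 5, 6
  0, 1, 2, 3, 4, 5, 6, 6, 7
  0, 1, 2, 3, 4, 5, 6, 7, 8
  1, 2, 3, 4, 5, 6, 7, 8, 9

the unique w with this rank table is (2, 3, 7, 5, 4, 9, 6, 8, 1).

Fulton essential set (5 of the 14 Rothe cells):

[(3, 6, 2), (4, 4, 2), (6, 6, 4), (6, 8, 5), (8, 1, 0)]


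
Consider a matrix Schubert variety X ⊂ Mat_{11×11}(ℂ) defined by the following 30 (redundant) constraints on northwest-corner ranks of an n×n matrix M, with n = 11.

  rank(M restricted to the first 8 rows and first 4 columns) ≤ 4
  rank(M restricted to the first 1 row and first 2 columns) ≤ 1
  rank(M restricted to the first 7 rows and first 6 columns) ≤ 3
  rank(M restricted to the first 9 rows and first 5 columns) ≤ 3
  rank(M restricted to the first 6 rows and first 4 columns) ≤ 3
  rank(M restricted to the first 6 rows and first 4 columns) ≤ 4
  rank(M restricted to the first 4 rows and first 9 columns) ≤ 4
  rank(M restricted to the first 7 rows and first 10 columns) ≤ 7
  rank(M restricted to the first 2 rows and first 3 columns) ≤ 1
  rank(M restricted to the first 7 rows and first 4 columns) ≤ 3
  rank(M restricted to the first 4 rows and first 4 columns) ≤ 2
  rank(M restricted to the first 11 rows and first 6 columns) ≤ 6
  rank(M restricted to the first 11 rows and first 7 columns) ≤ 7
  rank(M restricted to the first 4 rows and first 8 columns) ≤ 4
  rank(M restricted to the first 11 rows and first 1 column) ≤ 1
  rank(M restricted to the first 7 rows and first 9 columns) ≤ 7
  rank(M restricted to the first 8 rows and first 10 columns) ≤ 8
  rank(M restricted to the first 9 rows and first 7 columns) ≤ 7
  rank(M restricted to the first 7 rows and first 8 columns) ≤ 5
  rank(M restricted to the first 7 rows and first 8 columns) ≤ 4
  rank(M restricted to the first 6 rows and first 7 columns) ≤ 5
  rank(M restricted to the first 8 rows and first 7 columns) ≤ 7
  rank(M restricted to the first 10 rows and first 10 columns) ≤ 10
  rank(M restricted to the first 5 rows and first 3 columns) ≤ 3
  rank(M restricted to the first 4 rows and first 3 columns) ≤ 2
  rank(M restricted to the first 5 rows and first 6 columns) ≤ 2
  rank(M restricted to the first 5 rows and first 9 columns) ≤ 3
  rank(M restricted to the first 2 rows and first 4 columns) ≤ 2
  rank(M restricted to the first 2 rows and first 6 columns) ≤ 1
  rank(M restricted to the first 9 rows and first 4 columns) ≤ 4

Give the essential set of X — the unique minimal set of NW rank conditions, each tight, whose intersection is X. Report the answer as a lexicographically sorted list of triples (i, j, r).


Recovering R(i,j) via the rank-extension bound from the 30 conditions:

  i=1: 1 | 1 | 1 | 1 | 1 | 1 | 1 | 1 | 1 | 1 | 1
  i=2: 1 | 1 | 1 | 1 | 1 | 1 | 2 | 2 | 2 | 2 | 2
  i=3: 1 | 2 | 2 | 2 | 2 | 2 | 3 | 3 | 3 | 3 | 3
  i=4: 1 | 2 | 2 | 2 | 2 | 2 | 3 | 3 | 3 | 4 | 4
  i=5: 1 | 2 | 2 | 2 | 2 | 2 | 3 | 3 | 3 | 4 | 5
  i=6: 1 | 2 | 3 | 3 | 3 | 3 | 4 | 4 | 4 | 5 | 6
  i=7: 1 | 2 | 3 | 3 | 3 | 3 | 4 | 4 | 5 | 6 | 7
  i=8: 1 | 2 | 3 | 3 | 3 | 4 | 5 | 5 | 6 | 7 | 8
  i=9: 1 | 2 | 3 | 3 | 3 | 4 | 5 | 6 | 7 | 8 | 9
  i=10: 1 | 2 | 3 | 4 | 4 | 5 | 6 | 7 | 8 | 9 | 10
  i=11: 1 | 2 | 3 | 4 | 5 | 6 | 7 | 8 | 9 | 10 | 11

second differences of R give the permutation w = (1, 7, 2, 10, 11, 3, 9, 6, 8, 4, 5).

D(w) has 25 cells with 6 SE-corners; essential set:

[(2, 6, 1), (5, 6, 2), (5, 9, 3), (7, 6, 3), (7, 8, 4), (9, 5, 3)]


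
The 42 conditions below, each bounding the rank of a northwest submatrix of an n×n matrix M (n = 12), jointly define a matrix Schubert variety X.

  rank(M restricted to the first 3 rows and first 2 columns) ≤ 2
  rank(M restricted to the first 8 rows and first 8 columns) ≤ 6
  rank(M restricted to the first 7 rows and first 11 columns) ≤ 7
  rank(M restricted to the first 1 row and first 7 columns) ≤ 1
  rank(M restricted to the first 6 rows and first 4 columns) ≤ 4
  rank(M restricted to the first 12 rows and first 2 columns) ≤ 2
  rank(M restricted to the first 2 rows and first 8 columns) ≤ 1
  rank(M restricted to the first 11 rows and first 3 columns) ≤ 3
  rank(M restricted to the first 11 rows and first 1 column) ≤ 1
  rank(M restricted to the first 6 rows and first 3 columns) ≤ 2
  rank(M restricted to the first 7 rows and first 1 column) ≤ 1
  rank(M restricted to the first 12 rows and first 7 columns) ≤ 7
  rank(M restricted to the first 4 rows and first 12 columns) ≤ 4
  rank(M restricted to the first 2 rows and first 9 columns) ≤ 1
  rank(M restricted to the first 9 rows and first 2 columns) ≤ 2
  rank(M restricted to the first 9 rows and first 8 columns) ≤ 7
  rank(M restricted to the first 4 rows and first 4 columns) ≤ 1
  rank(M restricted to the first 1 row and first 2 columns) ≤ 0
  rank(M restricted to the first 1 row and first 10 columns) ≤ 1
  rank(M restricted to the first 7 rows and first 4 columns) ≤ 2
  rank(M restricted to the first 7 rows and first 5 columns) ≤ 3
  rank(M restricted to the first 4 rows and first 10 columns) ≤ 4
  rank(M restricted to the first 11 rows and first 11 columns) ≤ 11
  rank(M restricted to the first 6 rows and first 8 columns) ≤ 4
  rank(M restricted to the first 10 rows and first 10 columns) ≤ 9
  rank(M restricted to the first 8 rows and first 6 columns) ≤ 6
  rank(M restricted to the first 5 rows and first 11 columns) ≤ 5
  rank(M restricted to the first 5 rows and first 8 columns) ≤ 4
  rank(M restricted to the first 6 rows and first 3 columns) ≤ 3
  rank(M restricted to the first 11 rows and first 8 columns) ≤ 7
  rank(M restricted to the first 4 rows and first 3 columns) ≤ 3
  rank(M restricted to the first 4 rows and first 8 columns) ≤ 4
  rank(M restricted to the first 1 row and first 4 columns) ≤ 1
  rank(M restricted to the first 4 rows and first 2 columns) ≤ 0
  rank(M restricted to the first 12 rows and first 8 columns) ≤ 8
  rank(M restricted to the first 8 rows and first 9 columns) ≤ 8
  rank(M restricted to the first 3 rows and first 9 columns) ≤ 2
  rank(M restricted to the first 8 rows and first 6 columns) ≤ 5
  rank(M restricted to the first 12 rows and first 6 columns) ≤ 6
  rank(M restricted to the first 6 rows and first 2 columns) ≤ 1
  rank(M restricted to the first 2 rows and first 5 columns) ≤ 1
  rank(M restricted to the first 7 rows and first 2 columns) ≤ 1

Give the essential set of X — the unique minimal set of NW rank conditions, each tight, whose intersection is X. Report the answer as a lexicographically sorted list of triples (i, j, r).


The tightest implied rank at each (i,j), from the 42 conditions:

  R[1]: 0  0  1  1  1  1  1  1  1  1  1  1
  R[2]: 0  0  1  1  1  1  1  1  1  2  2  2
  R[3]: 0  0  1  1  2  2  2  2  2  3  3  3
  R[4]: 0  0  1  1  2  3  3  3  3  4  4  4
  R[5]: 1  1  2  2  3  4  4  4  4  5  5  5
  R[6]: 1  1  2  2  3  4  4  4  5  6  6  6
  R[7]: 1  1  2  2  3  4  5  5  6  7  7  7
  R[8]: 1  2  3  3  4  5  6  6  7  8  8  8
  R[9]: 1  2  3  4  5  6  7  7  8  9  9  9
  R[10]: 1  2  3  4  5  6  7  7  8  9  10  10
  R[11]: 1  2  3  4  5  6  7  7  8  9  10  11
  R[12]: 1  2  3  4  5  6  7  8  9  10  11  12

second differences of R give the permutation w = (3, 10, 5, 6, 1, 9, 7, 2, 4, 11, 12, 8).

|D(w)|=24, |Ess(w)|=7:

[(2, 9, 1), (4, 2, 0), (4, 4, 1), (6, 8, 4), (7, 2, 1), (7, 4, 2), (11, 8, 7)]


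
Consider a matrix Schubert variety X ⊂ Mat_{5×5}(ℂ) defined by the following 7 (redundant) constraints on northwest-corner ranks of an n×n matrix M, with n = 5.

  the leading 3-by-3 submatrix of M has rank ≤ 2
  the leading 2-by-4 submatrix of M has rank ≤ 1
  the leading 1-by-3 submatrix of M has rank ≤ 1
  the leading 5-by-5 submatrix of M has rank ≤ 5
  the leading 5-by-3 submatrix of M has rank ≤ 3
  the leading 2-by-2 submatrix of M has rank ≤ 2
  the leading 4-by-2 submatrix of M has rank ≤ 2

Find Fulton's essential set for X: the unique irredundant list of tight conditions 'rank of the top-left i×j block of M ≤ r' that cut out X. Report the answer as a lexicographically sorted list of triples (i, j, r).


Rank table r_w(5×5) implied by the 7 constraints:

  R[1]: 1, 1, 1, 1, 1
  R[2]: 1, 1, 1, 1, 2
  R[3]: 1, 2, 2, 2, 3
  R[4]: 1, 2, 3, 3, 4
  R[5]: 1, 2, 3, 4, 5

reading off 1-entries of Δ²R: w = (1, 5, 2, 3, 4).

1 SE-corner of the 3-cell Rothe diagram gives Ess(w):

[(2, 4, 1)]


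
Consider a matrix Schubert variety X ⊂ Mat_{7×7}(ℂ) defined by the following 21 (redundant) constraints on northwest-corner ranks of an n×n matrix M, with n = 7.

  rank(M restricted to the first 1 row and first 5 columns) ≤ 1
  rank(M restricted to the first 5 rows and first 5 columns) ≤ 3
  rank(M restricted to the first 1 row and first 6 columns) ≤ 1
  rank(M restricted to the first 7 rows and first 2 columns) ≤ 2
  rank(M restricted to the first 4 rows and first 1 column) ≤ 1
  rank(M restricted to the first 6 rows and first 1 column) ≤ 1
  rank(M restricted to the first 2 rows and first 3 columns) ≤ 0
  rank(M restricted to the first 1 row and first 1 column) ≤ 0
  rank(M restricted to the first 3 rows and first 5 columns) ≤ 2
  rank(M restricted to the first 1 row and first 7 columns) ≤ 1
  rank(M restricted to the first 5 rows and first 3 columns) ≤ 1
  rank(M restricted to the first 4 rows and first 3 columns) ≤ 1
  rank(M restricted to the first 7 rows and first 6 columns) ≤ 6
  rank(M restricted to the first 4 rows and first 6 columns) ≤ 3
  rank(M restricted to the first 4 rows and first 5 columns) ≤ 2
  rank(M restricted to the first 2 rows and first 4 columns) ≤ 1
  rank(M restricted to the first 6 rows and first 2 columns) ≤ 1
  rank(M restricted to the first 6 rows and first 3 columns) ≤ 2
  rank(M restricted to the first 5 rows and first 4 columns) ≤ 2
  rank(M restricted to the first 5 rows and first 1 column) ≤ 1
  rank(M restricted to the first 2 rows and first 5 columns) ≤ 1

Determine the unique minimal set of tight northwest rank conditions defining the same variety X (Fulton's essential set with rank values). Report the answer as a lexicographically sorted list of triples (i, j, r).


Computing R[i][j] = min implied NW-rank bound (n=7, 21 conditions):

  i=1: 0 0 0 1 1 1 1
  i=2: 0 0 0 1 1 2 2
  i=3: 1 1 1 2 2 3 3
  i=4: 1 1 1 2 2 3 4
  i=5: 1 1 1 2 3 4 5
  i=6: 1 1 2 3 4 5 6
  i=7: 1 2 3 4 5 6 7

hence w(1..7) = (4, 6, 1, 7, 5, 3, 2).

Rothe diagram D(w) (13 cells), 5 SE-corners (essential conditions):

[(2, 3, 0), (2, 5, 1), (4, 5, 2), (5, 3, 1), (6, 2, 1)]


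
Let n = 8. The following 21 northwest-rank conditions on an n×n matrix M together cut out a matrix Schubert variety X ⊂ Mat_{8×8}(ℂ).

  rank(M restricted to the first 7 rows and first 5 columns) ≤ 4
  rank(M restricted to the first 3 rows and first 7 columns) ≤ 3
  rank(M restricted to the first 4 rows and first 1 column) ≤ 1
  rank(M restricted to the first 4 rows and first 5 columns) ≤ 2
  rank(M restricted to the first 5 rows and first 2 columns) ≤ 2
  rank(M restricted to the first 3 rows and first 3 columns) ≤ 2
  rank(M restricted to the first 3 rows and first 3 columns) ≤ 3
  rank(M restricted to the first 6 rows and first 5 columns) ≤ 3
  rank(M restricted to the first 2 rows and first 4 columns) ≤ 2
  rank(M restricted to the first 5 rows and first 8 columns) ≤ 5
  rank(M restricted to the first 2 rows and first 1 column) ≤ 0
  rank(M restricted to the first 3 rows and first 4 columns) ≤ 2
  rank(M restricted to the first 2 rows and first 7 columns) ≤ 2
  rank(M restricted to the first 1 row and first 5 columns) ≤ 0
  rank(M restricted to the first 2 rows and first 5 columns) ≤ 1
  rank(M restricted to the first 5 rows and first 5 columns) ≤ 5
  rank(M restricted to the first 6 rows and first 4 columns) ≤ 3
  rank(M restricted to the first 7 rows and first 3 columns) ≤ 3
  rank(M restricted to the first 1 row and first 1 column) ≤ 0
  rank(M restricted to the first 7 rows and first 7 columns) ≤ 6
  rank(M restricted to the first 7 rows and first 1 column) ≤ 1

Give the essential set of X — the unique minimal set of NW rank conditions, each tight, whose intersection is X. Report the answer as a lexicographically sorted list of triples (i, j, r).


Computing R[i][j] = min implied NW-rank bound (n=8, 21 conditions):

  row 1: 0 0 0 0 0 1 1 1
  row 2: 0 1 1 1 1 2 2 2
  row 3: 1 2 2 2 2 3 3 3
  row 4: 1 2 2 2 2 3 4 4
  row 5: 1 2 3 3 3 4 5 5
  row 6: 1 2 3 3 3 4 5 6
  row 7: 1 2 3 4 4 5 6 7
  row 8: 1 2 3 4 5 6 7 8

so w = (6, 2, 1, 7, 3, 8, 4, 5).

|D(w)|=11, |Ess(w)|=4:

[(1, 5, 0), (2, 1, 0), (4, 5, 2), (6, 5, 3)]


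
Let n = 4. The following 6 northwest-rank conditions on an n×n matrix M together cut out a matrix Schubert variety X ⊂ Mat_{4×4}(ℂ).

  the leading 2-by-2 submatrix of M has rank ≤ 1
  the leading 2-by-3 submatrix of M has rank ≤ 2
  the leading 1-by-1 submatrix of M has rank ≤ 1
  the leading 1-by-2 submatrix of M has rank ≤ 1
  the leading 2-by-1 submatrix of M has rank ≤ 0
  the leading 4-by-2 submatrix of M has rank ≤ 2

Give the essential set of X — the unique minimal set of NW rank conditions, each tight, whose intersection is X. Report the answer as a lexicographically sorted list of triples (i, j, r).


Computing R[i][j] = min implied NW-rank bound (n=4, 6 conditions):

  R[1]: 0 | 1 | 1 | 1
  R[2]: 0 | 1 | 2 | 2
  R[3]: 1 | 2 | 3 | 3
  R[4]: 1 | 2 | 3 | 4

giving w = (2, 3, 1, 4) via Δ²R.

|D(w)|=2, |Ess(w)|=1:

[(2, 1, 0)]


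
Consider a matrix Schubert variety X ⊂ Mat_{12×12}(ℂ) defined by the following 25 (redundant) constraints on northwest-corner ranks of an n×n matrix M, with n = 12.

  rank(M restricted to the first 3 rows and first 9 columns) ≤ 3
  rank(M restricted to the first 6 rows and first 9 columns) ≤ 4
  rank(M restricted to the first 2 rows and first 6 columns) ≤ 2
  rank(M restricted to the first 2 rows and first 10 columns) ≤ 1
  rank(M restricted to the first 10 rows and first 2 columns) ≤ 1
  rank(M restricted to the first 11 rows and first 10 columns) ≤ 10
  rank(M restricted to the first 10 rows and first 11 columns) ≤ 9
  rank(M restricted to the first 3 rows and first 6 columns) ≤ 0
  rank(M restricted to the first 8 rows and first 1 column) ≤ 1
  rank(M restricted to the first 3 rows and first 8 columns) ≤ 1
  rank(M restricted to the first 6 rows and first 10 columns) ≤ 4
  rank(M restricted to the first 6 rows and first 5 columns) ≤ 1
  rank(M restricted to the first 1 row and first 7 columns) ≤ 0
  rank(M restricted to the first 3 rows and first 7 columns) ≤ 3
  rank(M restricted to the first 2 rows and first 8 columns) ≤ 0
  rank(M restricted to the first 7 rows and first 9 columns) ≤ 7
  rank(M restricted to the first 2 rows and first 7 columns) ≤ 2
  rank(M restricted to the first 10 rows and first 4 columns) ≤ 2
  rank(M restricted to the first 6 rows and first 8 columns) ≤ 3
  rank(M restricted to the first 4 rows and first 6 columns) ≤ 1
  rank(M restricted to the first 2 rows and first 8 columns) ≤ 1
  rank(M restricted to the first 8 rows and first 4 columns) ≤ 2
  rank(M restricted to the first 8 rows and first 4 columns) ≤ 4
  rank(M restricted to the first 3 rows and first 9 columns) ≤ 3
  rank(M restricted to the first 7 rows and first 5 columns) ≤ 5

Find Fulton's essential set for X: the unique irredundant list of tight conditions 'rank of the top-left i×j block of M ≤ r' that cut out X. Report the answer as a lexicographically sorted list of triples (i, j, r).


The tightest implied rank at each (i,j), from the 25 conditions:

  row 1: 0 | 0 | 0 | 0 | 0 | 0 | 0 | 0 | 1 | 1 | 1 | 1
  row 2: 0 | 0 | 0 | 0 | 0 | 0 | 0 | 0 | 1 | 1 | 2 | 2
  row 3: 0 | 0 | 0 | 0 | 0 | 0 | 1 | 1 | 2 | 2 | 3 | 3
  row 4: 1 | 1 | 1 | 1 | 1 | 1 | 2 | 2 | 3 | 3 | 4 | 4
  row 5: 1 | 1 | 1 | 1 | 1 | 2 | 3 | 3 | 4 | 4 | 5 | 5
  row 6: 1 | 1 | 1 | 1 | 1 | 2 | 3 | 3 | 4 | 4 | 5 | 6
  row 7: 1 | 1 | 2 | 2 | 2 | 3 | 4 | 4 | 5 | 5 | 6 | 7
  row 8: 1 | 1 | 2 | 2 | 3 | 4 | 5 | 5 | 6 | 6 | 7 | 8
  row 9: 1 | 1 | 2 | 2 | 3 | 4 | 5 | 6 | 7 | 7 | 8 | 9
  row 10: 1 | 1 | 2 | 2 | 3 | 4 | 5 | 6 | 7 | 8 | 9 | 10
  row 11: 1 | 2 | 3 | 3 | 4 | 5 | 6 | 7 | 8 | 9 | 10 | 11
  row 12: 1 | 2 | 3 | 4 | 5 | 6 | 7 | 8 | 9 | 10 | 11 | 12

second differences of R give the permutation w = (9, 11, 7, 1, 6, 12, 3, 5, 8, 10, 2, 4).

Fulton essential set (8 of the 40 Rothe cells):

[(2, 8, 0), (2, 10, 1), (3, 6, 0), (6, 5, 1), (6, 8, 3), (6, 10, 4), (10, 2, 1), (10, 4, 2)]


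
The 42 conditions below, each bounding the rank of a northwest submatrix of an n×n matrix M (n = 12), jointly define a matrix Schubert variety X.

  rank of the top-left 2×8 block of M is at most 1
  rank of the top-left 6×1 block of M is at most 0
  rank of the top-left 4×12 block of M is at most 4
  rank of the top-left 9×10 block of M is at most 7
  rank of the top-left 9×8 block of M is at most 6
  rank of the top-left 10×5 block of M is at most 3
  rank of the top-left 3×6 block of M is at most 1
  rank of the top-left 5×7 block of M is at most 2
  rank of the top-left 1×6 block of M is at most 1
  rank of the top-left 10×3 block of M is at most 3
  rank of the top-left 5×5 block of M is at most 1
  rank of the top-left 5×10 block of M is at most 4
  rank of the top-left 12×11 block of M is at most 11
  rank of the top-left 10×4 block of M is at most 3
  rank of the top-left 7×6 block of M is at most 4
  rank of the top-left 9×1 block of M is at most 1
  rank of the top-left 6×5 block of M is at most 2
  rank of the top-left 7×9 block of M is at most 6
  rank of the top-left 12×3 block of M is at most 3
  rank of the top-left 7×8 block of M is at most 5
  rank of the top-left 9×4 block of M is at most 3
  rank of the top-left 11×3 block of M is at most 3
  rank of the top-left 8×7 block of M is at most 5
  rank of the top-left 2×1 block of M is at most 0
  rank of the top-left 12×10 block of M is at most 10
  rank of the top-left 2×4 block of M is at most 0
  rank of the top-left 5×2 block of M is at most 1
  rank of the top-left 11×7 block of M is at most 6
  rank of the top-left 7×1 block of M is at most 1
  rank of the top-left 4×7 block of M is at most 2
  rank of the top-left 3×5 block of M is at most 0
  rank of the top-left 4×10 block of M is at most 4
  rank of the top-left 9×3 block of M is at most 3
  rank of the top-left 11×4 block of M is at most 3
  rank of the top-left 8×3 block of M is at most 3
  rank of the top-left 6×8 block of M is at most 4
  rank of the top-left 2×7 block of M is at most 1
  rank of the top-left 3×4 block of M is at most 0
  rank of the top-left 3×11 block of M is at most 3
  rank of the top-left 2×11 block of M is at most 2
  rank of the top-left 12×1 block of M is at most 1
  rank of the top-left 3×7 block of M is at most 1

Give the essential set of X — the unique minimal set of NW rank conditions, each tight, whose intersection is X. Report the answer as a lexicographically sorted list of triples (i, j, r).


Recovering R(i,j) via the rank-extension bound from the 42 conditions:

  i=1: 0 0 0 0 0 1 1 1 1 1 1 1
  i=2: 0 0 0 0 0 1 1 1 2 2 2 2
  i=3: 0 0 0 0 0 1 1 2 3 3 3 3
  i=4: 0 1 1 1 1 2 2 3 4 4 4 4
  i=5: 0 1 1 1 1 2 2 3 4 4 5 5
  i=6: 0 1 2 2 2 3 3 4 5 5 6 6
  i=7: 1 2 3 3 3 4 4 5 6 6 7 7
  i=8: 1 2 3 3 3 4 5 6 7 7 8 8
  i=9: 1 2 3 3 3 4 5 6 7 7 8 9
  i=10: 1 2 3 3 3 4 5 6 7 8 9 10
  i=11: 1 2 3 3 4 5 6 7 8 9 10 11
  i=12: 1 2 3 4 5 6 7 8 9 10 11 12

reading off 1-entries of Δ²R: w = (6, 9, 8, 2, 11, 3, 1, 7, 12, 10, 5, 4).

Fulton essential set (10 of the 34 Rothe cells):

[(2, 8, 1), (3, 5, 0), (3, 7, 1), (5, 5, 1), (5, 7, 2), (5, 10, 4), (6, 1, 0), (9, 10, 7), (10, 5, 3), (11, 4, 3)]


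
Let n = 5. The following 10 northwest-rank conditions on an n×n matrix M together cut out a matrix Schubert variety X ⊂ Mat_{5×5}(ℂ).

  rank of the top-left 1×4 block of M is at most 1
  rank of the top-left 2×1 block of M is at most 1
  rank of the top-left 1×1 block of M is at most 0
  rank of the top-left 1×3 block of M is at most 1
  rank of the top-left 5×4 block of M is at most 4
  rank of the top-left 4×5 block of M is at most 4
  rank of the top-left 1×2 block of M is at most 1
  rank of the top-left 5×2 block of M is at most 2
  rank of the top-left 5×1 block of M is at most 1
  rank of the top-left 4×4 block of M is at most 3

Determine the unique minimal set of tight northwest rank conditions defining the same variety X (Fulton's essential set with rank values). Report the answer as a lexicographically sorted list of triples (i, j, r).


Propagating the 10 rank bounds to every northwest block:

  row 1: 0, 1, 1, 1, 1
  row 2: 1, 2, 2, 2, 2
  row 3: 1, 2, 3, 3, 3
  row 4: 1, 2, 3, 3, 4
  row 5: 1, 2, 3, 4, 5

giving w = (2, 1, 3, 5, 4) via Δ²R.

|D(w)|=2, |Ess(w)|=2:

[(1, 1, 0), (4, 4, 3)]


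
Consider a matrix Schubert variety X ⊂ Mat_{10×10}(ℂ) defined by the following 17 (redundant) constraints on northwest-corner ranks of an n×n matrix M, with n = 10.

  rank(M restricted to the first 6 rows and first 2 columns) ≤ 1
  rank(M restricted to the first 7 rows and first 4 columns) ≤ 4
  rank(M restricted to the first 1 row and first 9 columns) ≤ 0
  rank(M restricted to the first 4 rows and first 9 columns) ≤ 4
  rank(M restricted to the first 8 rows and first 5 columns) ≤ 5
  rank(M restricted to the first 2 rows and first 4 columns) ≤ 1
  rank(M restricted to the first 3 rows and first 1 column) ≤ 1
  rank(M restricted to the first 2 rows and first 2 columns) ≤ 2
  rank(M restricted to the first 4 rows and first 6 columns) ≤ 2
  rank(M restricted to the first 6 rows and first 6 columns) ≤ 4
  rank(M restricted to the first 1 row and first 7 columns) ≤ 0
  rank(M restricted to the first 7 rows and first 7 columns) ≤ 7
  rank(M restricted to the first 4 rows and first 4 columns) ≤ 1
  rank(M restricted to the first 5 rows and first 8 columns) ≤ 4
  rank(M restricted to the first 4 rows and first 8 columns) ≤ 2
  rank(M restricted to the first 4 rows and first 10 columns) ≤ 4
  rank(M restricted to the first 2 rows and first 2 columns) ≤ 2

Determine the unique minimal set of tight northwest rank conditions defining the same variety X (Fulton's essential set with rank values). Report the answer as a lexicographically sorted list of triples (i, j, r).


Recovering R(i,j) via the rank-extension bound from the 17 conditions:

  row 1: 0, 0, 0, 0, 0, 0, 0, 0, 0, 1
  row 2: 1, 1, 1, 1, 1, 1, 1, 1, 1, 2
  row 3: 1, 1, 1, 1, 2, 2, 2, 2, 2, 3
  row 4: 1, 1, 1, 1, 2, 2, 2, 2, 3, 4
  row 5: 1, 1, 2, 2, 3, 3, 3, 3, 4, 5
  row 6: 1, 1, 2, 3, 4, 4, 4, 4, 5, 6
  row 7: 1, 2, 3, 4, 5, 5, 5, 5, 6, 7
  row 8: 1, 2, 3, 4, 5, 6, 6, 6, 7, 8
  row 9: 1, 2, 3, 4, 5, 6, 7, 7, 8, 9
  row 10: 1, 2, 3, 4, 5, 6, 7, 8, 9, 10

giving w = (10, 1, 5, 9, 3, 4, 2, 6, 7, 8) via Δ²R.

D(w) has 20 cells with 4 SE-corners; essential set:

[(1, 9, 0), (4, 4, 1), (4, 8, 2), (6, 2, 1)]


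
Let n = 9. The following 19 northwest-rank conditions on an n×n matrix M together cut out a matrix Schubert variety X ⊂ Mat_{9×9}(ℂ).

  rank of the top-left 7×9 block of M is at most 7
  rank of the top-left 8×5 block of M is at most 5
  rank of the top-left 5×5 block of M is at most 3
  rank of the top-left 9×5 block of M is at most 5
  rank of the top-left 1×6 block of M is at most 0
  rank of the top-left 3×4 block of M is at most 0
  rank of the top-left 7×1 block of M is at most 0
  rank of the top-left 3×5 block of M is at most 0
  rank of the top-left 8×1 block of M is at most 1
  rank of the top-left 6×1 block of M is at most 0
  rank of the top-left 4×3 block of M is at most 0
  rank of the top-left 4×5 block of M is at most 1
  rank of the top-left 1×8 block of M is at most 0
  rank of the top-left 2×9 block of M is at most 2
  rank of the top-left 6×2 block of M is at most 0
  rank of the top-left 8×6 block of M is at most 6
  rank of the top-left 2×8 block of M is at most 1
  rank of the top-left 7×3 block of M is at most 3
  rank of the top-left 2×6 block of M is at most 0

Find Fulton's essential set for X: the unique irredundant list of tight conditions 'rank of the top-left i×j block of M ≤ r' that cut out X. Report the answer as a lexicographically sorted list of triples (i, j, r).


The tightest implied rank at each (i,j), from the 19 conditions:

  i=1: 0 | 0 | 0 | 0 | 0 | 0 | 0 | 0 | 1
  i=2: 0 | 0 | 0 | 0 | 0 | 0 | 1 | 1 | 2
  i=3: 0 | 0 | 0 | 0 | 0 | 1 | 2 | 2 | 3
  i=4: 0 | 0 | 0 | 1 | 1 | 2 | 3 | 3 | 4
  i=5: 0 | 0 | 1 | 2 | 2 | 3 | 4 | 4 | 5
  i=6: 0 | 0 | 1 | 2 | 3 | 4 | 5 | 5 | 6
  i=7: 0 | 1 | 2 | 3 | 4 | 5 | 6 | 6 | 7
  i=8: 1 | 2 | 3 | 4 | 5 | 6 | 7 | 7 | 8
  i=9: 1 | 2 | 3 | 4 | 5 | 6 | 7 | 8 | 9

giving w = (9, 7, 6, 4, 3, 5, 2, 1, 8) via Δ²R.

|D(w)|=27, |Ess(w)|=6:

[(1, 8, 0), (2, 6, 0), (3, 5, 0), (4, 3, 0), (6, 2, 0), (7, 1, 0)]
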